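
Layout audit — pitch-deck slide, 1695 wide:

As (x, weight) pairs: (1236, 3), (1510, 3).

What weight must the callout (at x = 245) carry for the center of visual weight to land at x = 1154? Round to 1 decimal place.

Fixed elements: Σw = 3 + 3 = 6, Σw·x = 3·1236 + 3·1510 = 8238.
For the centroid to hit 1154: (8238 + w·245) / (6 + w) = 1154.
Solving: w = (1154·6 − 8238) / (245 − 1154) = -1314 / -909 ≈ 1.45.

w ≈ 1.4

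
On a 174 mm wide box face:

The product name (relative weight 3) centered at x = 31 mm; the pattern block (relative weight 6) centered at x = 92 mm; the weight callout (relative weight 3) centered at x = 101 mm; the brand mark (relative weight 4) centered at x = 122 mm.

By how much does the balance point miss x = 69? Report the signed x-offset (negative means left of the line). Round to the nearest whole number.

≈ 21 mm

Σw = 3 + 6 + 3 + 4 = 16.
Σw·x = 3·31 + 6·92 + 3·101 + 4·122 = 1436, so x̄ = 1436/16 ≈ 89.75.
Difference: 89.75 − 69 ≈ 20.75.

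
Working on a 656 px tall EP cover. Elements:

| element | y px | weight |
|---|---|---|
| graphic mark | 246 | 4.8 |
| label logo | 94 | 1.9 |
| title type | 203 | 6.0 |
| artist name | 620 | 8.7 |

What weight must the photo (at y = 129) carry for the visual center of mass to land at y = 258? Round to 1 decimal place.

w ≈ 19.0

Fixed elements: Σw = 4.8 + 1.9 + 6.0 + 8.7 = 21.4, Σw·y = 4.8·246 + 1.9·94 + 6.0·203 + 8.7·620 = 7971.4.
For the centroid to hit 258: (7971.4 + w·129) / (21.4 + w) = 258.
Solving: w = (258·21.4 − 7971.4) / (129 − 258) = -2450.2 / -129 ≈ 18.99.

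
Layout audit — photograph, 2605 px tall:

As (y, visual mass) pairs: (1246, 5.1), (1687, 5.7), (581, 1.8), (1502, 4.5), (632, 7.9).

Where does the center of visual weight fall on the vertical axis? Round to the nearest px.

y ≈ 1151

Weights sum to 5.1 + 5.7 + 1.8 + 4.5 + 7.9 = 25.0.
y-moment: 5.1·1246 + 5.7·1687 + 1.8·581 + 4.5·1502 + 7.9·632 = 28768.1; centroid 28768.1/25.0 ≈ 1150.72.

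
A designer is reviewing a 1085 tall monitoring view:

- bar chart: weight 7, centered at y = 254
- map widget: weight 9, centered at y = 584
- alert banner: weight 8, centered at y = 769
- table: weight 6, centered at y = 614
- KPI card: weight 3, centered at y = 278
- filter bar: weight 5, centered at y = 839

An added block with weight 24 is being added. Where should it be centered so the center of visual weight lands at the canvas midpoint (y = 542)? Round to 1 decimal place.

y ≈ 487.7

After adding the added block, total weight = 7 + 9 + 8 + 6 + 3 + 5 + 24 = 62.
y: target moment 62×542 = 33604; current 7·254 + 9·584 + 8·769 + 6·614 + 3·278 + 5·839 = 21899; the added block supplies 11705, so y = 11705/24 ≈ 487.71.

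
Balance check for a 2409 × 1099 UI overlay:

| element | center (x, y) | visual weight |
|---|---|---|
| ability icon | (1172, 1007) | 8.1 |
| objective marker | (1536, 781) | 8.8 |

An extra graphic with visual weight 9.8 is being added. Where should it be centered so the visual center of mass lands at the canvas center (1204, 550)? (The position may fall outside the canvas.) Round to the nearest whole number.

New total weight: (8.1 + 8.8) + 9.8 = 26.7.
x: need Σw·x = 26.7·1204 = 32146.8. Existing = 8.1·1172 + 8.8·1536 = 23010.0. Remainder 9136.8 / 9.8 ≈ 932.33.
y: need Σw·y = 26.7·550 = 14685.0. Existing = 8.1·1007 + 8.8·781 = 15029.5. Remainder -344.5 / 9.8 ≈ -35.15.

(932, -35)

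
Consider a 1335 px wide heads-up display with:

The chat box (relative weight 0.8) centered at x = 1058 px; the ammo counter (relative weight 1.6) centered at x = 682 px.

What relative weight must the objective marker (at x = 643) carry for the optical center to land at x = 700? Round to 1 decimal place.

Existing Σw = 2.4 (0.8 + 1.6); existing moment 0.8·1058 + 1.6·682 = 1937.6.
For the centroid to hit 700: (1937.6 + w·643) / (2.4 + w) = 700.
Rearranging, w·(643 − 700) = 700·2.4 − 1937.6 = -257.6, so w ≈ -257.6/-57 = 4.52.

w ≈ 4.5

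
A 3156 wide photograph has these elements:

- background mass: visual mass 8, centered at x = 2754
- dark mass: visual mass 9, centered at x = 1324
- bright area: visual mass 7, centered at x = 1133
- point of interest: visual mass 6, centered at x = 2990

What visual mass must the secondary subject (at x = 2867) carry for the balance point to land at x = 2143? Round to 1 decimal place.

Known weights sum to 8 + 9 + 7 + 6 = 30; their moment is 8·2754 + 9·1324 + 7·1133 + 6·2990 = 59819.
Set Σw·x/Σw = 2143: (59819 + 2867w) = 2143·(30 + w).
Solving: w = (2143·30 − 59819) / (2867 − 2143) = 4471 / 724 ≈ 6.18.

w ≈ 6.2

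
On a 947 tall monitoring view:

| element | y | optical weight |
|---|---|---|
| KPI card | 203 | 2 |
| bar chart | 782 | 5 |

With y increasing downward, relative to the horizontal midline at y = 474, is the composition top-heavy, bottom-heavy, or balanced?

bottom-heavy

Σw = 2 + 5 = 7.
Σw·y = 2·203 + 5·782 = 4316, so ȳ = 4316/7 ≈ 616.57.
Since 616.6 is below (larger y than) 474, the composition reads bottom-heavy.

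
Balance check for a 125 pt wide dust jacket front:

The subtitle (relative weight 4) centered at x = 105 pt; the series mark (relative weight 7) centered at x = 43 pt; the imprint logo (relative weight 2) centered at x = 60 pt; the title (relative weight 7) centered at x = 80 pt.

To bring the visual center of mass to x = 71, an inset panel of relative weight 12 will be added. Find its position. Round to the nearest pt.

x ≈ 73

With the inset panel, Σw becomes 4 + 7 + 2 + 7 + 12 = 32.
Along x: (1401 + 12·x) / 32 = 71 (existing moment 4·105 + 7·43 + 2·60 + 7·80 = 1401) ⇒ x = (2272 − 1401) / 12 ≈ 72.58.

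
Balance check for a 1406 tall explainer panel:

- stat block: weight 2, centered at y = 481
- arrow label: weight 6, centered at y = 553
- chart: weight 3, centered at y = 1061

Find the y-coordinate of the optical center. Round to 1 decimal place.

y ≈ 678.5

Weights sum to 2 + 6 + 3 = 11.
y-moment: 2·481 + 6·553 + 3·1061 = 7463; centroid 7463/11 ≈ 678.45.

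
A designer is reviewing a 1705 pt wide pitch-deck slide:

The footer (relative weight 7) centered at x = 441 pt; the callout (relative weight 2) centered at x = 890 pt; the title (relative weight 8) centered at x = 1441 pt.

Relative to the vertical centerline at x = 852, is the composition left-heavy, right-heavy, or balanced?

Weights sum to 7 + 2 + 8 = 17.
x-moment: 7·441 + 2·890 + 8·1441 = 16395; centroid 16395/17 ≈ 964.41.
964.4 lies right of the midline 852, so the layout is right-heavy.

right-heavy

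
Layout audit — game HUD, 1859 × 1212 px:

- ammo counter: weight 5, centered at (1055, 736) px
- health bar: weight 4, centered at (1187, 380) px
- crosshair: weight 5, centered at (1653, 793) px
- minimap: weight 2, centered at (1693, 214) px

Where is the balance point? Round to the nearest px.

(1355, 600)

Weights sum to 5 + 4 + 5 + 2 = 16.
x-moment: 5·1055 + 4·1187 + 5·1653 + 2·1693 = 21674; centroid 21674/16 ≈ 1354.62.
y-moment: 5·736 + 4·380 + 5·793 + 2·214 = 9593; centroid 9593/16 ≈ 599.56.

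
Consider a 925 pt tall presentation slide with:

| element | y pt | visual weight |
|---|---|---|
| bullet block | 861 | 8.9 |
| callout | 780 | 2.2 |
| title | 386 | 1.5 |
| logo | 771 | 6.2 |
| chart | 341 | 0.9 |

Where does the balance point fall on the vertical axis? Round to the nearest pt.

Weights sum to 8.9 + 2.2 + 1.5 + 6.2 + 0.9 = 19.7.
Σw·y = 8.9·861 + 2.2·780 + 1.5·386 + 6.2·771 + 0.9·341 = 15045.0, so ȳ = 15045.0/19.7 ≈ 763.71.

y ≈ 764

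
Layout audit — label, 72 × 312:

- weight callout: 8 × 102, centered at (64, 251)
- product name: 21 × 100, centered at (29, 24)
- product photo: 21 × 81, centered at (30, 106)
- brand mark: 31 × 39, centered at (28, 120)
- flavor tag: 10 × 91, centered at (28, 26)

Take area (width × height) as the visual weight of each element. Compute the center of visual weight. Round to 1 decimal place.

(33.2, 89.7)

Areas: weight callout 8·102 = 816, product name 21·100 = 2100, product photo 21·81 = 1701, brand mark 31·39 = 1209, flavor tag 10·91 = 910. Total weight = 6736.
x-moment: 816·64 + 2100·29 + 1701·30 + 1209·28 + 910·28 = 223486; centroid 223486/6736 ≈ 33.18.
y-moment: 816·251 + 2100·24 + 1701·106 + 1209·120 + 910·26 = 604262; centroid 604262/6736 ≈ 89.71.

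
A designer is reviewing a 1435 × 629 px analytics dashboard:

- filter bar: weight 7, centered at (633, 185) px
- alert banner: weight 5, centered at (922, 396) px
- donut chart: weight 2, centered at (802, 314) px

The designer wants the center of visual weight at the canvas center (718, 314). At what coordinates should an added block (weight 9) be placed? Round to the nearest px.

(652, 369)

After adding the added block, total weight = 7 + 5 + 2 + 9 = 23.
Along x: (10645 + 9·x) / 23 = 718 (existing moment 7·633 + 5·922 + 2·802 = 10645) ⇒ x = (16514 − 10645) / 9 ≈ 652.11.
Along y: (3903 + 9·y) / 23 = 314 (existing moment 7·185 + 5·396 + 2·314 = 3903) ⇒ y = (7222 − 3903) / 9 ≈ 368.78.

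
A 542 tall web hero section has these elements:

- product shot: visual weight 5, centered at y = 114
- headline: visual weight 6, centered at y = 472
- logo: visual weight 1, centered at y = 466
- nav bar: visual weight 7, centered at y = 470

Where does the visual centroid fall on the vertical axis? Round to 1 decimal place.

Total weight = 5 + 6 + 1 + 7 = 19.
y: (5·114 + 6·472 + 1·466 + 7·470) / 19 = 7158 / 19 ≈ 376.74

y ≈ 376.7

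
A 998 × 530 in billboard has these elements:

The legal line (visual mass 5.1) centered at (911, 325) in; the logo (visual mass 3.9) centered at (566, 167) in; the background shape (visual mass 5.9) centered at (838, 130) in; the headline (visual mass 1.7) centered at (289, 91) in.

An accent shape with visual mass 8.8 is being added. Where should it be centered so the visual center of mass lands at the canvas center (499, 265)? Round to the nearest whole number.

With the accent shape, Σw becomes 5.1 + 3.9 + 5.9 + 1.7 + 8.8 = 25.4.
x: need Σw·x = 25.4·499 = 12674.6. Existing = 5.1·911 + 3.9·566 + 5.9·838 + 1.7·289 = 12289.0. Remainder 385.6 / 8.8 ≈ 43.82.
y: need Σw·y = 25.4·265 = 6731.0. Existing = 5.1·325 + 3.9·167 + 5.9·130 + 1.7·91 = 3230.5. Remainder 3500.5 / 8.8 ≈ 397.78.

(44, 398)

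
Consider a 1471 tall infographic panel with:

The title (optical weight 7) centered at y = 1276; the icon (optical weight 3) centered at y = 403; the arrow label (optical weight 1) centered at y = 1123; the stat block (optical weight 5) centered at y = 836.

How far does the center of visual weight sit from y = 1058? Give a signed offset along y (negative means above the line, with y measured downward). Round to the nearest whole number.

Weights sum to 7 + 3 + 1 + 5 = 16.
y-moment: 7·1276 + 3·403 + 1·1123 + 5·836 = 15444; centroid 15444/16 ≈ 965.25.
Offset from y = 1058: 965.25 − 1058 ≈ -92.75.

≈ -93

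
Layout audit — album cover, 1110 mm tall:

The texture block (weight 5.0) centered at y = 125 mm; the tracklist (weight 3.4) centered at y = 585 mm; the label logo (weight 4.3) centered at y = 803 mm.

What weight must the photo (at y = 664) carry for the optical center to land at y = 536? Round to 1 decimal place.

Existing Σw = 12.7 (5.0 + 3.4 + 4.3); existing moment 5.0·125 + 3.4·585 + 4.3·803 = 6066.9.
For the centroid to hit 536: (6066.9 + w·664) / (12.7 + w) = 536.
Solving: w = (536·12.7 − 6066.9) / (664 − 536) = 740.3 / 128 ≈ 5.78.

w ≈ 5.8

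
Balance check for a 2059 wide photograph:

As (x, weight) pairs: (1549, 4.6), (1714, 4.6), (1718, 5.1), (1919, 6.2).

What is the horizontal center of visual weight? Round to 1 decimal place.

x ≈ 1740.0

Total weight = 4.6 + 4.6 + 5.1 + 6.2 = 20.5.
Σw·x = 4.6·1549 + 4.6·1714 + 5.1·1718 + 6.2·1919 = 35669.4, so x̄ = 35669.4/20.5 ≈ 1739.97.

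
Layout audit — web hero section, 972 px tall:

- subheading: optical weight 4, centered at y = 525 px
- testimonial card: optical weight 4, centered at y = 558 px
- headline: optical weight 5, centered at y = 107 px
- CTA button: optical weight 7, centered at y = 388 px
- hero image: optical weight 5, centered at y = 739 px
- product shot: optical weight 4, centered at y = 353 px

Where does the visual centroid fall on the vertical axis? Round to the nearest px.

Σw = 4 + 4 + 5 + 7 + 5 + 4 = 29.
y: (4·525 + 4·558 + 5·107 + 7·388 + 5·739 + 4·353) / 29 = 12690 / 29 ≈ 437.59

y ≈ 438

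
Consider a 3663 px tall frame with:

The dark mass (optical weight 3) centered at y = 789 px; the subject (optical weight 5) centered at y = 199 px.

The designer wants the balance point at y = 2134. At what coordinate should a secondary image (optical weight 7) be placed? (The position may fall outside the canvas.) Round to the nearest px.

After adding the secondary image, total weight = 3 + 5 + 7 = 15.
y: target moment 15×2134 = 32010; current 3·789 + 5·199 = 3362; the secondary image supplies 28648, so y = 28648/7 ≈ 4092.57.

y ≈ 4093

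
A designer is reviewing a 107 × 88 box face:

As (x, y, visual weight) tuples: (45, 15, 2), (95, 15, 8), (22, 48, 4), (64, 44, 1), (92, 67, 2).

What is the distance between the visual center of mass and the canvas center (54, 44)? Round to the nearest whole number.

≈ 21

Total weight = 2 + 8 + 4 + 1 + 2 = 17.
Σw·x = 2·45 + 8·95 + 4·22 + 1·64 + 2·92 = 1186, so x̄ = 1186/17 ≈ 69.76.
Σw·y = 2·15 + 8·15 + 4·48 + 1·44 + 2·67 = 520, so ȳ = 520/17 ≈ 30.59.
Offset from (54, 44): Δx ≈ 15.76, Δy ≈ -13.41; distance = √(Δx² + Δy²) ≈ 20.70.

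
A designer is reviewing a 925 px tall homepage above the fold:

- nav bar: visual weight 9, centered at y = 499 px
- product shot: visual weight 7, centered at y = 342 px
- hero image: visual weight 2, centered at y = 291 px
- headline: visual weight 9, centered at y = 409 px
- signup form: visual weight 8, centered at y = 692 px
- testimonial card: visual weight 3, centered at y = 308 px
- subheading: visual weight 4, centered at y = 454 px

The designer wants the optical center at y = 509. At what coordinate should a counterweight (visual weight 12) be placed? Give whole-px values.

y ≈ 672

With the counterweight, Σw becomes 9 + 7 + 2 + 9 + 8 + 3 + 4 + 12 = 54.
y: need Σw·y = 54·509 = 27486. Existing = 9·499 + 7·342 + 2·291 + 9·409 + 8·692 + 3·308 + 4·454 = 19424. Remainder 8062 / 12 ≈ 671.83.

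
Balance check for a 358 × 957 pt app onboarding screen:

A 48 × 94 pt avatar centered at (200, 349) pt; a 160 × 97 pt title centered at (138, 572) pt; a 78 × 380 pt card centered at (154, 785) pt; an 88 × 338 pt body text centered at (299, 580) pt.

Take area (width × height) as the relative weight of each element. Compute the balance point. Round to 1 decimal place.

(207.8, 641.8)

Taking area as weight: avatar 48·94 = 4512, title 160·97 = 15520, card 78·380 = 29640, body text 88·338 = 29744. Sum 79416.
Σw·x = 4512·200 + 15520·138 + 29640·154 + 29744·299 = 16502176, so x̄ = 16502176/79416 ≈ 207.79.
Σw·y = 4512·349 + 15520·572 + 29640·785 + 29744·580 = 50971048, so ȳ = 50971048/79416 ≈ 641.82.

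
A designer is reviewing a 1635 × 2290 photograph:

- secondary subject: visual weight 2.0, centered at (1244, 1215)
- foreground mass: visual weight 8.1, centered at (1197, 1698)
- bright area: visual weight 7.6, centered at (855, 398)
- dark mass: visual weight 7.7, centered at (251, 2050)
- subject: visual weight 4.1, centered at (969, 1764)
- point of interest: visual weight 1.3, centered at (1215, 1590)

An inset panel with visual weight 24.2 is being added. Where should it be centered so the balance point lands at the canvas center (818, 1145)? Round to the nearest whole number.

(778, 772)

With the inset panel, Σw becomes 2.0 + 8.1 + 7.6 + 7.7 + 4.1 + 1.3 + 24.2 = 55.0.
Along x: (26166.8 + 24.2·x) / 55.0 = 818 (existing moment 2.0·1244 + 8.1·1197 + 7.6·855 + 7.7·251 + 4.1·969 + 1.3·1215 = 26166.8) ⇒ x = (44990.0 − 26166.8) / 24.2 ≈ 777.82.
Along y: (44293.0 + 24.2·y) / 55.0 = 1145 (existing moment 2.0·1215 + 8.1·1698 + 7.6·398 + 7.7·2050 + 4.1·1764 + 1.3·1590 = 44293.0) ⇒ y = (62975.0 − 44293.0) / 24.2 ≈ 771.98.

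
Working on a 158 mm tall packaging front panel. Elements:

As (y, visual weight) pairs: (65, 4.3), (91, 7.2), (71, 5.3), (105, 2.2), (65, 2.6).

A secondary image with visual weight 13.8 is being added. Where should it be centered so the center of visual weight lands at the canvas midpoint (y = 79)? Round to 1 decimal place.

y ≈ 78.7

After adding the secondary image, total weight = 4.3 + 7.2 + 5.3 + 2.2 + 2.6 + 13.8 = 35.4.
y: need Σw·y = 35.4·79 = 2796.6. Existing = 4.3·65 + 7.2·91 + 5.3·71 + 2.2·105 + 2.6·65 = 1711.0. Remainder 1085.6 / 13.8 ≈ 78.67.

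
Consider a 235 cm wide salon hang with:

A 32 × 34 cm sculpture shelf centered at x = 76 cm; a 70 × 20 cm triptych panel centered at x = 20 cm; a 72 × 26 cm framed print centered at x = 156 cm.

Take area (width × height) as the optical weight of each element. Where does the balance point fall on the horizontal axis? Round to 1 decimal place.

Areas → weights: sculpture shelf 32·34 = 1088, triptych panel 70·20 = 1400, framed print 72·26 = 1872; Σw = 4360.
x-moment: 1088·76 + 1400·20 + 1872·156 = 402720; centroid 402720/4360 ≈ 92.37.

x ≈ 92.4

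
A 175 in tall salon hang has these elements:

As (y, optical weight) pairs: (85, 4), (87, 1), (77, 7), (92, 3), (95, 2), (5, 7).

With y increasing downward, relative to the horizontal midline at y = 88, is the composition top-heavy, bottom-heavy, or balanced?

top-heavy

Weights sum to 4 + 1 + 7 + 3 + 2 + 7 = 24.
Σw·y = 1467; ȳ = 1467/24 ≈ 61.12.
61.1 vs midline 88 → top-heavy.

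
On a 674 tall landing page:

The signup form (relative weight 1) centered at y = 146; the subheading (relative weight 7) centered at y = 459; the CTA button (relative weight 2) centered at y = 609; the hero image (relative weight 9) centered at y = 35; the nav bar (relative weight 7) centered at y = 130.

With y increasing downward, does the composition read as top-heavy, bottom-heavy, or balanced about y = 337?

Σw = 1 + 7 + 2 + 9 + 7 = 26.
Σw·y = 1·146 + 7·459 + 2·609 + 9·35 + 7·130 = 5802, so ȳ = 5802/26 ≈ 223.15.
Since 223.2 is above (smaller y than) 337, the composition reads top-heavy.

top-heavy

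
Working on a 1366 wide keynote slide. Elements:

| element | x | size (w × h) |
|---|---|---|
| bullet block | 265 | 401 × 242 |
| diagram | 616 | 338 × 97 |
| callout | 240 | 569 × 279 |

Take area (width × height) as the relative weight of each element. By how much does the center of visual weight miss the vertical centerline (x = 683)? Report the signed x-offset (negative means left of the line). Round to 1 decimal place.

Taking area as weight: bullet block 401·242 = 97042, diagram 338·97 = 32786, callout 569·279 = 158751. Sum 288579.
x: (97042·265 + 32786·616 + 158751·240) / 288579 = 84012546 / 288579 ≈ 291.12
Against x = 683, that's 291.12 − 683 = -391.88.

≈ -391.9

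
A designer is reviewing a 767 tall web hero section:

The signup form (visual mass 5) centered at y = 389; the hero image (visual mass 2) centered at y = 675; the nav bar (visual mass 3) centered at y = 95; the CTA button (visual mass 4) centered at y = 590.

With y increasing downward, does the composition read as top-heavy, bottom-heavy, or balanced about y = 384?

Σw = 5 + 2 + 3 + 4 = 14.
y: (5·389 + 2·675 + 3·95 + 4·590) / 14 = 5940 / 14 ≈ 424.29
424.3 vs midline 384 → bottom-heavy.

bottom-heavy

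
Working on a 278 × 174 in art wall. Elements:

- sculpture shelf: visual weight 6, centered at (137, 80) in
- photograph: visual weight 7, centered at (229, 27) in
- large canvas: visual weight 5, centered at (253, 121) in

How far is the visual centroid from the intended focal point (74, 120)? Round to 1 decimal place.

Total weight = 6 + 7 + 5 = 18.
x-moment: 6·137 + 7·229 + 5·253 = 3690; centroid 3690/18 ≈ 205.00.
y-moment: 6·80 + 7·27 + 5·121 = 1274; centroid 1274/18 ≈ 70.78.
From (74, 120): dx = 131.00, dy = -49.22, so the distance is √(dx²+dy²) ≈ 139.94.

≈ 139.9 in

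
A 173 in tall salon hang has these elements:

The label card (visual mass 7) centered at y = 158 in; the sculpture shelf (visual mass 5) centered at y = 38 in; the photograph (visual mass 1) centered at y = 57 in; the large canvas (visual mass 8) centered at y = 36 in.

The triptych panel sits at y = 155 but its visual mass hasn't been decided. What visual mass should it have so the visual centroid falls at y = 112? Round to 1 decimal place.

Fixed elements: Σw = 7 + 5 + 1 + 8 = 21, Σw·y = 7·158 + 5·38 + 1·57 + 8·36 = 1641.
Balance at y = 112 requires (1641 + w·155) / (21 + w) = 112.
Solving: w = (112·21 − 1641) / (155 − 112) = 711 / 43 ≈ 16.53.

w ≈ 16.5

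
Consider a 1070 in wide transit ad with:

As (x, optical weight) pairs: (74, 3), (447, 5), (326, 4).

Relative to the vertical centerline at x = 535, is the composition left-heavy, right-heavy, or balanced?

left-heavy

Σw = 3 + 5 + 4 = 12.
x: (3·74 + 5·447 + 4·326) / 12 = 3761 / 12 ≈ 313.42
313.4 lies left of the midline 535, so the layout is left-heavy.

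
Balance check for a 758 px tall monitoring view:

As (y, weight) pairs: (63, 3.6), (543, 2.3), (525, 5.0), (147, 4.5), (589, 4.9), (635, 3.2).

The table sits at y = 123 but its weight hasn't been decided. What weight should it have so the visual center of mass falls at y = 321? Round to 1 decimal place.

w ≈ 10.8

Existing Σw = 23.5 (3.6 + 2.3 + 5.0 + 4.5 + 4.9 + 3.2); existing moment 3.6·63 + 2.3·543 + 5.0·525 + 4.5·147 + 4.9·589 + 3.2·635 = 9680.3.
Balance at y = 321 requires (9680.3 + w·123) / (23.5 + w) = 321.
Solving: w = (321·23.5 − 9680.3) / (123 − 321) = -2136.8 / -198 ≈ 10.79.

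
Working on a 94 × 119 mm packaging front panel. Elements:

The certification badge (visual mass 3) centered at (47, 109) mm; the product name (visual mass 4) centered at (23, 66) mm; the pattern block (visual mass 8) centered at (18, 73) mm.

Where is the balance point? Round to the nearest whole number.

Σw = 3 + 4 + 8 = 15.
x-moment: 3·47 + 4·23 + 8·18 = 377; centroid 377/15 ≈ 25.13.
y-moment: 3·109 + 4·66 + 8·73 = 1175; centroid 1175/15 ≈ 78.33.

(25, 78)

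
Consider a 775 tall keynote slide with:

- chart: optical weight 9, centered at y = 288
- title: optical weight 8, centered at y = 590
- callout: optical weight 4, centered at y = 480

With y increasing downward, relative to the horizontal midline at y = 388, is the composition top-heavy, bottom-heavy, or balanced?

Total weight = 9 + 8 + 4 = 21.
y-moment: 9·288 + 8·590 + 4·480 = 9232; centroid 9232/21 ≈ 439.62.
439.6 lies below (larger y than) the midline 388, so the layout is bottom-heavy.

bottom-heavy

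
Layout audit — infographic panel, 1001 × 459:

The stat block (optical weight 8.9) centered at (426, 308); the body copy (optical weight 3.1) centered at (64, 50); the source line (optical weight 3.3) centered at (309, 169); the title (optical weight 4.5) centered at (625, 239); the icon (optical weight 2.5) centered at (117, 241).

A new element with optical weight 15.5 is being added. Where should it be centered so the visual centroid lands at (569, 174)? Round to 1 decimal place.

After adding the new element, total weight = 8.9 + 3.1 + 3.3 + 4.5 + 2.5 + 15.5 = 37.8.
x: target moment 37.8×569 = 21508.2; current 8.9·426 + 3.1·64 + 3.3·309 + 4.5·625 + 2.5·117 = 8114.5; the new element supplies 13393.7, so x = 13393.7/15.5 ≈ 864.11.
y: target moment 37.8×174 = 6577.2; current 8.9·308 + 3.1·50 + 3.3·169 + 4.5·239 + 2.5·241 = 5131.9; the new element supplies 1445.3, so y = 1445.3/15.5 ≈ 93.25.

(864.1, 93.2)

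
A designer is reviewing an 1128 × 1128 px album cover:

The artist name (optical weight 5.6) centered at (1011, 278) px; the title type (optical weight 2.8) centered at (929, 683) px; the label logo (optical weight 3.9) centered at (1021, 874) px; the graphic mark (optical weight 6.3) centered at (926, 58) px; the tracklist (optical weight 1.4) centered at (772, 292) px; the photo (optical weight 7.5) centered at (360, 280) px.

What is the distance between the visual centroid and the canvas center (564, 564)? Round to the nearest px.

≈ 312 px

Weights sum to 5.6 + 2.8 + 3.9 + 6.3 + 1.4 + 7.5 = 27.5.
Σw·x = 21859.3; x̄ = 21859.3/27.5 ≈ 794.88.
y: moment 9752.0 / weight 27.5 ≈ 354.62
Relative to (564, 564): Δ = (230.88, -209.38); |Δ| = √(230.88² + -209.38²) ≈ 311.69.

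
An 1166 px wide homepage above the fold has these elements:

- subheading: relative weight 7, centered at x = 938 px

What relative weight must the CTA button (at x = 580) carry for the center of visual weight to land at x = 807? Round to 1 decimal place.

w ≈ 4.0

The single fixed element contributes weight 7, moment 7·938 = 6566.
For the centroid to hit 807: (6566 + w·580) / (7 + w) = 807.
Rearranging, w·(580 − 807) = 807·7 − 6566 = -917, so w ≈ -917/-227 = 4.04.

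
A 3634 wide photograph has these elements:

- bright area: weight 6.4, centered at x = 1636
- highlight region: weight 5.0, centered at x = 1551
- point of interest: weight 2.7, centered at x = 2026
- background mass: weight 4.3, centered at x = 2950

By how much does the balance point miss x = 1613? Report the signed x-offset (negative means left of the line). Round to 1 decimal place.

Total weight = 6.4 + 5.0 + 2.7 + 4.3 = 18.4.
x-moment: 6.4·1636 + 5.0·1551 + 2.7·2026 + 4.3·2950 = 36380.6; centroid 36380.6/18.4 ≈ 1977.21.
Difference: 1977.21 − 1613 ≈ 364.21.

≈ 364.2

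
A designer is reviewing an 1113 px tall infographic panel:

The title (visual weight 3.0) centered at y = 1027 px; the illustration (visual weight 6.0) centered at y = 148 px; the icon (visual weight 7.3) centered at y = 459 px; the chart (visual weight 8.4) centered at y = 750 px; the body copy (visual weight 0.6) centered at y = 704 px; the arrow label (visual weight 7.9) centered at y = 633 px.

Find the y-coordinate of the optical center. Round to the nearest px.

Σw = 3.0 + 6.0 + 7.3 + 8.4 + 0.6 + 7.9 = 33.2.
Σw·y = 19042.8; ȳ = 19042.8/33.2 ≈ 573.58.

y ≈ 574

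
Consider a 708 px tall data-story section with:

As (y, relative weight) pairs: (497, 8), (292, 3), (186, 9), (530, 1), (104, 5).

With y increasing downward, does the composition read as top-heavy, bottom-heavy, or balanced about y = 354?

Σw = 8 + 3 + 9 + 1 + 5 = 26.
Σw·y = 8·497 + 3·292 + 9·186 + 1·530 + 5·104 = 7576, so ȳ = 7576/26 ≈ 291.38.
Since 291.4 is above (smaller y than) 354, the composition reads top-heavy.

top-heavy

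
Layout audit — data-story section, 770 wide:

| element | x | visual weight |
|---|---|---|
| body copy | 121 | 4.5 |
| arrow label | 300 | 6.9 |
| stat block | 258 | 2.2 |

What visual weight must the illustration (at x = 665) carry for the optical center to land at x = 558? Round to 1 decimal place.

w ≈ 41.2

Known weights sum to 4.5 + 6.9 + 2.2 = 13.6; their moment is 4.5·121 + 6.9·300 + 2.2·258 = 3182.1.
Balance at x = 558 requires (3182.1 + w·665) / (13.6 + w) = 558.
Rearranging, w·(665 − 558) = 558·13.6 − 3182.1 = 4406.7, so w ≈ 4406.7/107 = 41.18.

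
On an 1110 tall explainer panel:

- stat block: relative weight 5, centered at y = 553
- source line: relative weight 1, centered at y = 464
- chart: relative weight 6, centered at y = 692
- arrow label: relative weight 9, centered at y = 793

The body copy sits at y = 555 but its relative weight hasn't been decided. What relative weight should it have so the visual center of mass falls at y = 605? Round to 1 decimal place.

Existing Σw = 21 (5 + 1 + 6 + 9); existing moment 5·553 + 1·464 + 6·692 + 9·793 = 14518.
Set Σw·y/Σw = 605: (14518 + 555w) = 605·(21 + w).
Solving: w = (605·21 − 14518) / (555 − 605) = -1813 / -50 ≈ 36.26.

w ≈ 36.3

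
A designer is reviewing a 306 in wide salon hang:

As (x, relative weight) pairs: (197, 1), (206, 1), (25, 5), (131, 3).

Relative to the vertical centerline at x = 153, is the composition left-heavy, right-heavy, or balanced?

left-heavy

Σw = 1 + 1 + 5 + 3 = 10.
x-moment: 1·197 + 1·206 + 5·25 + 3·131 = 921; centroid 921/10 ≈ 92.10.
Since 92.1 is left of 153, the composition reads left-heavy.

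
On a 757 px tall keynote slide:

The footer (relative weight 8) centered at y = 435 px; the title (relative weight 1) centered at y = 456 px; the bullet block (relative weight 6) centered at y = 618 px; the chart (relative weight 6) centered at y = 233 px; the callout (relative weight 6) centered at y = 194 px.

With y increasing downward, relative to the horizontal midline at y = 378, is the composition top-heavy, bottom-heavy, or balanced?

balanced

Total weight = 8 + 1 + 6 + 6 + 6 = 27.
y-moment: 8·435 + 1·456 + 6·618 + 6·233 + 6·194 = 10206; centroid 10206/27 ≈ 378.00.
The centroid 378.00 matches the midline at 378, so the layout is balanced.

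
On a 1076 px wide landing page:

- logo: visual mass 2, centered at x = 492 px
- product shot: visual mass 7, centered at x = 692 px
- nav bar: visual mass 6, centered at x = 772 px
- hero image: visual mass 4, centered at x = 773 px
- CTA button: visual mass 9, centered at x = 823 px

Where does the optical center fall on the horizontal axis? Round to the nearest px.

x ≈ 749

Σw = 2 + 7 + 6 + 4 + 9 = 28.
x-moment: 2·492 + 7·692 + 6·772 + 4·773 + 9·823 = 20959; centroid 20959/28 ≈ 748.54.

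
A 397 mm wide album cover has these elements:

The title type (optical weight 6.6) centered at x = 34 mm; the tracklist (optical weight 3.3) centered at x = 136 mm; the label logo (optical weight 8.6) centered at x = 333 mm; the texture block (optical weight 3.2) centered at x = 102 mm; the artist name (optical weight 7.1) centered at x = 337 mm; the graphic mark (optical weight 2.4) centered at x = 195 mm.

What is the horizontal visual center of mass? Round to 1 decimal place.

Σw = 6.6 + 3.3 + 8.6 + 3.2 + 7.1 + 2.4 = 31.2.
x-moment: 6.6·34 + 3.3·136 + 8.6·333 + 3.2·102 + 7.1·337 + 2.4·195 = 6724.1; centroid 6724.1/31.2 ≈ 215.52.

x ≈ 215.5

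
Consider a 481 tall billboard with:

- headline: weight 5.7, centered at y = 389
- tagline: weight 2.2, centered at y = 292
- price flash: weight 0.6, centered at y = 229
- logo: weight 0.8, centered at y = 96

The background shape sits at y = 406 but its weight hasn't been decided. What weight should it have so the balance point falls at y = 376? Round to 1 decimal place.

w ≈ 14.1

Known weights sum to 5.7 + 2.2 + 0.6 + 0.8 = 9.3; their moment is 5.7·389 + 2.2·292 + 0.6·229 + 0.8·96 = 3073.9.
For the centroid to hit 376: (3073.9 + w·406) / (9.3 + w) = 376.
Solving: w = (376·9.3 − 3073.9) / (406 − 376) = 422.9 / 30 ≈ 14.10.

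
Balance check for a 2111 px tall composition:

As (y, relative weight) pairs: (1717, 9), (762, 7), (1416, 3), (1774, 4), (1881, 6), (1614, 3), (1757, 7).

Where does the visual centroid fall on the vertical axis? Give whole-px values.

Total weight = 9 + 7 + 3 + 4 + 6 + 3 + 7 = 39.
Σw·y = 60558; ȳ = 60558/39 ≈ 1552.77.

y ≈ 1553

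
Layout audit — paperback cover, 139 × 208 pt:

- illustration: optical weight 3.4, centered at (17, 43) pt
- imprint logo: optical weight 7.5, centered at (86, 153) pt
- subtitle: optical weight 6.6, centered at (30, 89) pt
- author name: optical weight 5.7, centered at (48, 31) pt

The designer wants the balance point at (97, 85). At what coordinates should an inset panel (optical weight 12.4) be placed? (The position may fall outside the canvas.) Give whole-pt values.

After adding the inset panel, total weight = 3.4 + 7.5 + 6.6 + 5.7 + 12.4 = 35.6.
x: target moment 35.6×97 = 3453.2; current 3.4·17 + 7.5·86 + 6.6·30 + 5.7·48 = 1174.4; the inset panel supplies 2278.8, so x = 2278.8/12.4 ≈ 183.77.
y: target moment 35.6×85 = 3026.0; current 3.4·43 + 7.5·153 + 6.6·89 + 5.7·31 = 2057.8; the inset panel supplies 968.2, so y = 968.2/12.4 ≈ 78.08.

(184, 78)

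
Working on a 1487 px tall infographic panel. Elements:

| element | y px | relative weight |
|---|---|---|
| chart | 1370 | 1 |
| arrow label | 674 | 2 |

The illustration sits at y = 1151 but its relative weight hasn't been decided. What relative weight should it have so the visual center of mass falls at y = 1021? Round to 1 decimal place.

w ≈ 2.7

Known weights sum to 1 + 2 = 3; their moment is 1·1370 + 2·674 = 2718.
Balance at y = 1021 requires (2718 + w·1151) / (3 + w) = 1021.
Solving: w = (1021·3 − 2718) / (1151 − 1021) = 345 / 130 ≈ 2.65.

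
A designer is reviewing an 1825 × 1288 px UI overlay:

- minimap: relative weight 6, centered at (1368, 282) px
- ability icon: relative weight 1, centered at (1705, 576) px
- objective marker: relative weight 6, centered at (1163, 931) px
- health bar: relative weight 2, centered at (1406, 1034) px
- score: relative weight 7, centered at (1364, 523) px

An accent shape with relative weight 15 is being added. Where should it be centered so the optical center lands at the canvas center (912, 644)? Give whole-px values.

After adding the accent shape, total weight = 6 + 1 + 6 + 2 + 7 + 15 = 37.
x: target moment 37×912 = 33744; current 6·1368 + 1·1705 + 6·1163 + 2·1406 + 7·1364 = 29251; the accent shape supplies 4493, so x = 4493/15 ≈ 299.53.
y: target moment 37×644 = 23828; current 6·282 + 1·576 + 6·931 + 2·1034 + 7·523 = 13583; the accent shape supplies 10245, so y = 10245/15 ≈ 683.00.

(300, 683)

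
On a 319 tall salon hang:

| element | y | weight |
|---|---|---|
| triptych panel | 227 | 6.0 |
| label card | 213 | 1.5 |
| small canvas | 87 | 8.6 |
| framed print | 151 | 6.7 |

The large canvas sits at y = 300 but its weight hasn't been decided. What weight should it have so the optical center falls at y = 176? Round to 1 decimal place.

Fixed elements: Σw = 6.0 + 1.5 + 8.6 + 6.7 = 22.8, Σw·y = 6.0·227 + 1.5·213 + 8.6·87 + 6.7·151 = 3441.4.
Balance at y = 176 requires (3441.4 + w·300) / (22.8 + w) = 176.
So w = (176·22.8 − 3441.4)/(300 − 176) = 571.4/124 ≈ 4.61.

w ≈ 4.6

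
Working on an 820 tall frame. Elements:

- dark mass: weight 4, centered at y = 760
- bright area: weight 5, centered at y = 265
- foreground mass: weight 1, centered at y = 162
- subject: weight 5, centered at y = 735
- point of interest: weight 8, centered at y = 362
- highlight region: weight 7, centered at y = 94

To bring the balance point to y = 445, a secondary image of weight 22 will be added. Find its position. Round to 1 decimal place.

y ≈ 517.5

With the secondary image, Σw becomes 4 + 5 + 1 + 5 + 8 + 7 + 22 = 52.
y: need Σw·y = 52·445 = 23140. Existing = 4·760 + 5·265 + 1·162 + 5·735 + 8·362 + 7·94 = 11756. Remainder 11384 / 22 ≈ 517.45.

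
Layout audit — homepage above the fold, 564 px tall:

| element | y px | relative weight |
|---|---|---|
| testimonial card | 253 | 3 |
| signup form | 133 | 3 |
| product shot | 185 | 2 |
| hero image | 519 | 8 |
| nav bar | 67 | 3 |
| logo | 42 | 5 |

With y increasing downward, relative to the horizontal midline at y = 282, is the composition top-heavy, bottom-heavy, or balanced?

top-heavy

Weights sum to 3 + 3 + 2 + 8 + 3 + 5 = 24.
y: moment 6091 / weight 24 ≈ 253.79
253.8 lies above (smaller y than) the midline 282, so the layout is top-heavy.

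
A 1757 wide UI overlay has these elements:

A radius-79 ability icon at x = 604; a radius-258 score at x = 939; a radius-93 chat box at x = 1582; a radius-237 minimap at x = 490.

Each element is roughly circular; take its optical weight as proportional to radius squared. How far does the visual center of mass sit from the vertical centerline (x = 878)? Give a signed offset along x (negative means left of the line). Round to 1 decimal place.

≈ -97.0

r² weights: ability icon 79² = 6241, score 258² = 66564, chat box 93² = 8649, minimap 237² = 56169. Total = 137623.
x: (6241·604 + 66564·939 + 8649·1582 + 56169·490) / 137623 = 107478688 / 137623 ≈ 780.96
Against x = 878, that's 780.96 − 878 = -97.04.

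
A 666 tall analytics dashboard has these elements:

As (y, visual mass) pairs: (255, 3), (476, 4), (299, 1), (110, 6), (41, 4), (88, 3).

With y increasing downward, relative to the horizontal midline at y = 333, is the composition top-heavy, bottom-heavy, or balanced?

Total weight = 3 + 4 + 1 + 6 + 4 + 3 = 21.
Σw·y = 4056; ȳ = 4056/21 ≈ 193.14.
193.1 vs midline 333 → top-heavy.

top-heavy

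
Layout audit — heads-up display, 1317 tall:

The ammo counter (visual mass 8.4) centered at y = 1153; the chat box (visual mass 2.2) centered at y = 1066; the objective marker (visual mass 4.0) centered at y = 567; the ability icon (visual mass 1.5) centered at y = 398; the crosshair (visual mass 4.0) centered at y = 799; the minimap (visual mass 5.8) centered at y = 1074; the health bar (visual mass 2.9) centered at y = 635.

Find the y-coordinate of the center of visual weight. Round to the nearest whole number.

Σw = 8.4 + 2.2 + 4.0 + 1.5 + 4.0 + 5.8 + 2.9 = 28.8.
y: (8.4·1153 + 2.2·1066 + 4.0·567 + 1.5·398 + 4.0·799 + 5.8·1074 + 2.9·635) / 28.8 = 26162.1 / 28.8 ≈ 908.41

y ≈ 908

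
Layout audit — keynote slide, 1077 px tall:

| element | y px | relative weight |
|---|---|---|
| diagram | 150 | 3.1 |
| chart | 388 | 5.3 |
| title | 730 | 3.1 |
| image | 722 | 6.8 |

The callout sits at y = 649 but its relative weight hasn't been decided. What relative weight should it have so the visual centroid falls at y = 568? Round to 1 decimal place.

Known weights sum to 3.1 + 5.3 + 3.1 + 6.8 = 18.3; their moment is 3.1·150 + 5.3·388 + 3.1·730 + 6.8·722 = 9694.0.
Balance at y = 568 requires (9694.0 + w·649) / (18.3 + w) = 568.
So w = (568·18.3 − 9694.0)/(649 − 568) = 700.4/81 ≈ 8.65.

w ≈ 8.6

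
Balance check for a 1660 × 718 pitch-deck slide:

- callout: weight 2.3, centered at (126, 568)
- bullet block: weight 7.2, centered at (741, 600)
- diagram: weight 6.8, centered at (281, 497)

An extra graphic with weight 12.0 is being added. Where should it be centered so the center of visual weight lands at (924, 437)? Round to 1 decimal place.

New total weight: (2.3 + 7.2 + 6.8) + 12.0 = 28.3.
x: need Σw·x = 28.3·924 = 26149.2. Existing = 2.3·126 + 7.2·741 + 6.8·281 = 7535.8. Remainder 18613.4 / 12.0 ≈ 1551.12.
y: need Σw·y = 28.3·437 = 12367.1. Existing = 2.3·568 + 7.2·600 + 6.8·497 = 9006.0. Remainder 3361.1 / 12.0 ≈ 280.09.

(1551.1, 280.1)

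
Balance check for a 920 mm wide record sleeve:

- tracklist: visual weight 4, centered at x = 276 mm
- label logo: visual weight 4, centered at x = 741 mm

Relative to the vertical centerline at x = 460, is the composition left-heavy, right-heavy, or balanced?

Σw = 4 + 4 = 8.
x-moment: 4·276 + 4·741 = 4068; centroid 4068/8 ≈ 508.50.
Since 508.5 is right of 460, the composition reads right-heavy.

right-heavy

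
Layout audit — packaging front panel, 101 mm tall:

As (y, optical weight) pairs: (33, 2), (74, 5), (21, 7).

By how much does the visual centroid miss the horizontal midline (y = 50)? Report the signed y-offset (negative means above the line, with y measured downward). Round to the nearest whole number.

≈ -8 mm

Weights sum to 2 + 5 + 7 = 14.
y: (2·33 + 5·74 + 7·21) / 14 = 583 / 14 ≈ 41.64
Offset from y = 50: 41.64 − 50 ≈ -8.36.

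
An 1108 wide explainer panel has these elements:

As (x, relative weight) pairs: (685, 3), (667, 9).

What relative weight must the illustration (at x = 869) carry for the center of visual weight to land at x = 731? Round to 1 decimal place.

Fixed elements: Σw = 3 + 9 = 12, Σw·x = 3·685 + 9·667 = 8058.
Balance at x = 731 requires (8058 + w·869) / (12 + w) = 731.
Rearranging, w·(869 − 731) = 731·12 − 8058 = 714, so w ≈ 714/138 = 5.17.

w ≈ 5.2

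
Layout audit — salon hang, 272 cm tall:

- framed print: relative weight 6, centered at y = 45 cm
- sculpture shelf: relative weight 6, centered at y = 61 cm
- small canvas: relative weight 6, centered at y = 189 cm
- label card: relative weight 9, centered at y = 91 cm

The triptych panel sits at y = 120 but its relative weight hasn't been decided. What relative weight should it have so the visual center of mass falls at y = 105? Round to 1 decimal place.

w ≈ 16.4

Known weights sum to 6 + 6 + 6 + 9 = 27; their moment is 6·45 + 6·61 + 6·189 + 9·91 = 2589.
Balance at y = 105 requires (2589 + w·120) / (27 + w) = 105.
Rearranging, w·(120 − 105) = 105·27 − 2589 = 246, so w ≈ 246/15 = 16.40.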